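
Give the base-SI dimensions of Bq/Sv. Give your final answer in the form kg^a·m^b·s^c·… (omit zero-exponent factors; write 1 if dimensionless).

Sv = J/kg (equivalent dose = energy per mass),
    = m²·s⁻².
So Sv⁻¹ = m⁻²·s².
Bq = 1/s = s⁻¹ (activity is decays per second).
Combining: Sv⁻¹·Bq = (m⁻²·s²) · s⁻¹ = m⁻²·s.

m⁻²·s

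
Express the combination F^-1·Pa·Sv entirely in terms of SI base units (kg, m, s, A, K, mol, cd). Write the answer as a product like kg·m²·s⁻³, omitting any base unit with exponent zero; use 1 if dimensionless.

kg²·m³·s⁻⁸·A⁻²

F = C/V (capacitance = charge per voltage),
    = A·s/(kg·m²·s⁻³·A⁻¹) (substituting C and V),
    = kg⁻¹·m⁻²·s⁴·A².
So F⁻¹ = kg·m²·s⁻⁴·A⁻².
Pa = N/m² (pressure = force per area),
    = kg·m⁻¹·s⁻².
Sv = J/kg (equivalent dose = energy per mass),
    = m²·s⁻².
Combining: F⁻¹·Pa·Sv = (kg·m²·s⁻⁴·A⁻²) · (kg·m⁻¹·s⁻²) · (m²·s⁻²) = kg²·m³·s⁻⁸·A⁻².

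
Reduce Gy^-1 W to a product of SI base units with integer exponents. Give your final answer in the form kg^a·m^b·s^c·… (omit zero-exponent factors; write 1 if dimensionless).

Gy = m²·s⁻².
So Gy⁻¹ = m⁻²·s².
W = kg·m²·s⁻³.
Combining: Gy⁻¹·W = (m⁻²·s²) · (kg·m²·s⁻³) = kg·s⁻¹.

kg·s⁻¹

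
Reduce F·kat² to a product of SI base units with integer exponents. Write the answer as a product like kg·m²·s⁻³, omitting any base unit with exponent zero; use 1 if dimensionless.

kg⁻¹·m⁻²·s²·A²·mol²

F = C/V (capacitance = charge per voltage),
    = A·s/(kg·m²·s⁻³·A⁻¹) (substituting C and V),
    = kg⁻¹·m⁻²·s⁴·A².
kat = mol/s = s⁻¹·mol (catalytic activity).
So kat² = s⁻²·mol².
Combining: F·kat² = (kg⁻¹·m⁻²·s⁴·A²) · (s⁻²·mol²) = kg⁻¹·m⁻²·s²·A²·mol².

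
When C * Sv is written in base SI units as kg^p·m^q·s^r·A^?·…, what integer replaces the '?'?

1

C = A·s = s·A (charge = current × time).
Sv = J/kg (equivalent dose = energy per mass),
    = m²·s⁻².
Combining: C·Sv = (s·A) · (m²·s⁻²) = m²·s⁻¹·A.
The exponent of A is 1.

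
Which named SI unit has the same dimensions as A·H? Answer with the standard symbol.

H = kg·m²·s⁻²·A⁻².
Combining: A·H = A · (kg·m²·s⁻²·A⁻²) = kg·m²·s⁻²·A⁻¹.
kg·m²·s⁻²·A⁻¹ is the base-SI form of the weber.

Wb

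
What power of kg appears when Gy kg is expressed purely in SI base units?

1

Gy = J/kg (absorbed dose = energy per mass),
    = m²·s⁻².
Combining: Gy·kg = (m²·s⁻²) · kg = kg·m²·s⁻².
The exponent of kg is 1.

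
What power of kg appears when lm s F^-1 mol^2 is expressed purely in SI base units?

lm = cd·sr = cd (luminous flux; sr is dimensionless).
F = C/V (capacitance = charge per voltage),
    = A·s/(kg·m²·s⁻³·A⁻¹) (substituting C and V),
    = kg⁻¹·m⁻²·s⁴·A².
So F⁻¹ = kg·m²·s⁻⁴·A⁻².
Combining: lm·s·F⁻¹·mol² = cd · s · (kg·m²·s⁻⁴·A⁻²) · mol² = kg·m²·s⁻³·A⁻²·mol²·cd.
The exponent of kg is 1.

1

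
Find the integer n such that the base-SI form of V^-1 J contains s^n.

V = kg·m²·s⁻³·A⁻¹.
So V⁻¹ = kg⁻¹·m⁻²·s³·A.
J = kg·m²·s⁻².
Combining: V⁻¹·J = (kg⁻¹·m⁻²·s³·A) · (kg·m²·s⁻²) = s·A.
The exponent of s is 1.

1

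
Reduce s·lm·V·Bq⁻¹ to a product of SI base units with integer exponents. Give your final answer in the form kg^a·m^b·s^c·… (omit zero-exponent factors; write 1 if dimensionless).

lm = cd.
V = kg·m²·s⁻³·A⁻¹.
Bq = s⁻¹.
So Bq⁻¹ = s.
Combining: s·lm·V·Bq⁻¹ = s · cd · (kg·m²·s⁻³·A⁻¹) · s = kg·m²·s⁻¹·A⁻¹·cd.

kg·m²·s⁻¹·A⁻¹·cd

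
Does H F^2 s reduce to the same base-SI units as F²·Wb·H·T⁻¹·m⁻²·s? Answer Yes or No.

Yes

Left side:
  H = kg·m²·s⁻²·A⁻².
  F = kg⁻¹·m⁻²·s⁴·A².
  So F² = kg⁻²·m⁻⁴·s⁸·A⁴.
  Combining: H·F²·s = (kg·m²·s⁻²·A⁻²) · (kg⁻²·m⁻⁴·s⁸·A⁴) · s = kg⁻¹·m⁻²·s⁷·A².
Right side:
  F = kg⁻¹·m⁻²·s⁴·A².
  So F² = kg⁻²·m⁻⁴·s⁸·A⁴.
  Wb = kg·m²·s⁻²·A⁻¹.
  H = kg·m²·s⁻²·A⁻².
  T = kg·s⁻²·A⁻¹.
  So T⁻¹ = kg⁻¹·s²·A.
  Combining: F²·Wb·H·T⁻¹·m⁻²·s = (kg⁻²·m⁻⁴·s⁸·A⁴) · (kg·m²·s⁻²·A⁻¹) · (kg·m²·s⁻²·A⁻²) · (kg⁻¹·s²·A) · m⁻² · s = kg⁻¹·m⁻²·s⁷·A².
Both reduce to kg⁻¹·m⁻²·s⁷·A².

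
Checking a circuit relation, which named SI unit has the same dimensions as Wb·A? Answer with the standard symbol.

Wb = V·s (flux: a volt is a weber per second),
    = kg·m²·s⁻²·A⁻¹.
Combining: Wb·A = (kg·m²·s⁻²·A⁻¹) · A = kg·m²·s⁻².
kg·m²·s⁻² is the base-SI form of the joule.

J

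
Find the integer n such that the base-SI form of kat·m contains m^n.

kat = s⁻¹·mol.
Combining: kat·m = (s⁻¹·mol) · m = m·s⁻¹·mol.
The exponent of m is 1.

1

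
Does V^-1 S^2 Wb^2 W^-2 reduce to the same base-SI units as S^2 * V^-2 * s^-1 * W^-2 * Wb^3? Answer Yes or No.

Yes

Left side:
  V = W/A (potential = power per current),
      = kg·m²·s⁻³·A⁻¹.
  So V⁻¹ = kg⁻¹·m⁻²·s³·A.
  S = 1/Ω (conductance is reciprocal resistance),
      = kg⁻¹·m⁻²·s³·A².
  So S² = kg⁻²·m⁻⁴·s⁶·A⁴.
  Wb = V·s (flux: a volt is a weber per second),
      = kg·m²·s⁻²·A⁻¹.
  So Wb² = kg²·m⁴·s⁻⁴·A⁻².
  W = J/s (power = energy per time),
      = kg·m²·s⁻³.
  So W⁻² = kg⁻²·m⁻⁴·s⁶.
  Combining: V⁻¹·S²·Wb²·W⁻² = (kg⁻¹·m⁻²·s³·A) · (kg⁻²·m⁻⁴·s⁶·A⁴) · (kg²·m⁴·s⁻⁴·A⁻²) · (kg⁻²·m⁻⁴·s⁶) = kg⁻³·m⁻⁶·s¹¹·A³.
Right side:
  S = 1/Ω (conductance is reciprocal resistance),
      = kg⁻¹·m⁻²·s³·A².
  So S² = kg⁻²·m⁻⁴·s⁶·A⁴.
  V = W/A (potential = power per current),
      = kg·m²·s⁻³·A⁻¹.
  So V⁻² = kg⁻²·m⁻⁴·s⁶·A².
  W = J/s (power = energy per time),
      = kg·m²·s⁻³.
  So W⁻² = kg⁻²·m⁻⁴·s⁶.
  Wb = V·s (flux: a volt is a weber per second),
      = kg·m²·s⁻²·A⁻¹.
  So Wb³ = kg³·m⁶·s⁻⁶·A⁻³.
  Combining: S²·V⁻²·s⁻¹·W⁻²·Wb³ = (kg⁻²·m⁻⁴·s⁶·A⁴) · (kg⁻²·m⁻⁴·s⁶·A²) · s⁻¹ · (kg⁻²·m⁻⁴·s⁶) · (kg³·m⁶·s⁻⁶·A⁻³) = kg⁻³·m⁻⁶·s¹¹·A³.
Both reduce to kg⁻³·m⁻⁶·s¹¹·A³.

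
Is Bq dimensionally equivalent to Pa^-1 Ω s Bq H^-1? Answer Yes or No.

Left side:
  Bq = s⁻¹.
Right side:
  Pa = kg·m⁻¹·s⁻².
  So Pa⁻¹ = kg⁻¹·m·s².
  Ω = kg·m²·s⁻³·A⁻².
  Bq = s⁻¹.
  H = kg·m²·s⁻²·A⁻².
  So H⁻¹ = kg⁻¹·m⁻²·s²·A².
  Combining: Pa⁻¹·Ω·s·Bq·H⁻¹ = (kg⁻¹·m·s²) · (kg·m²·s⁻³·A⁻²) · s · s⁻¹ · (kg⁻¹·m⁻²·s²·A²) = kg⁻¹·m·s.
Left is s⁻¹; right is kg⁻¹·m·s — different.

No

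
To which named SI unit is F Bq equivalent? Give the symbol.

S

F = C/V (capacitance = charge per voltage),
    = A·s/(kg·m²·s⁻³·A⁻¹) (substituting C and V),
    = kg⁻¹·m⁻²·s⁴·A².
Bq = 1/s = s⁻¹ (activity is decays per second).
Combining: F·Bq = (kg⁻¹·m⁻²·s⁴·A²) · s⁻¹ = kg⁻¹·m⁻²·s³·A².
kg⁻¹·m⁻²·s³·A² is the base-SI form of the siemens.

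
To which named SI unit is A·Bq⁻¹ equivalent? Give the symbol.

C

Bq = 1/s = s⁻¹ (activity is decays per second).
So Bq⁻¹ = s.
Combining: A·Bq⁻¹ = A · s = s·A.
s·A is the base-SI form of the coulomb.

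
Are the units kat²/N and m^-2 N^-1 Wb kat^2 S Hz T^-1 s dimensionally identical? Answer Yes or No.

No

Left side:
  N = kg·m·s⁻².
  So N⁻¹ = kg⁻¹·m⁻¹·s².
  kat = s⁻¹·mol.
  So kat² = s⁻²·mol².
  Combining: N⁻¹·kat² = (kg⁻¹·m⁻¹·s²) · (s⁻²·mol²) = kg⁻¹·m⁻¹·mol².
Right side:
  N = kg·m/s² = kg·m·s⁻² (force = mass × acceleration).
  So N⁻¹ = kg⁻¹·m⁻¹·s².
  Wb = V·s (flux: a volt is a weber per second),
      = kg·m²·s⁻²·A⁻¹.
  kat = mol/s = s⁻¹·mol (catalytic activity).
  So kat² = s⁻²·mol².
  S = 1/Ω (conductance is reciprocal resistance),
      = kg⁻¹·m⁻²·s³·A².
  Hz = 1/s = s⁻¹ (frequency is cycles per second).
  T = Wb/m² (flux density = flux per area),
      = kg·s⁻²·A⁻¹.
  So T⁻¹ = kg⁻¹·s²·A.
  Combining: m⁻²·N⁻¹·Wb·kat²·S·Hz·T⁻¹·s = m⁻² · (kg⁻¹·m⁻¹·s²) · (kg·m²·s⁻²·A⁻¹) · (s⁻²·mol²) · (kg⁻¹·m⁻²·s³·A²) · s⁻¹ · (kg⁻¹·s²·A) · s = kg⁻²·m⁻³·s³·A²·mol².
Left is kg⁻¹·m⁻¹·mol²; right is kg⁻²·m⁻³·s³·A²·mol² — different.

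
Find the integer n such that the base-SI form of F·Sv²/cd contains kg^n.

-1

F = C/V (capacitance = charge per voltage),
    = A·s/(kg·m²·s⁻³·A⁻¹) (substituting C and V),
    = kg⁻¹·m⁻²·s⁴·A².
Sv = J/kg (equivalent dose = energy per mass),
    = m²·s⁻².
So Sv² = m⁴·s⁻⁴.
Combining: F·cd⁻¹·Sv² = (kg⁻¹·m⁻²·s⁴·A²) · cd⁻¹ · (m⁴·s⁻⁴) = kg⁻¹·m²·A²·cd⁻¹.
The exponent of kg is -1.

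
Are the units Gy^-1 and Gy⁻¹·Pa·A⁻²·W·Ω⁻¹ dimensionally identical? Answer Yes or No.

Left side:
  Gy = J/kg (absorbed dose = energy per mass),
      = m²·s⁻².
  So Gy⁻¹ = m⁻²·s².
Right side:
  Gy = J/kg (absorbed dose = energy per mass),
      = m²·s⁻².
  So Gy⁻¹ = m⁻²·s².
  Pa = N/m² (pressure = force per area),
      = kg·m⁻¹·s⁻².
  W = J/s (power = energy per time),
      = kg·m²·s⁻³.
  Ω = V/A (resistance = voltage per current),
      = kg·m²·s⁻³·A⁻².
  So Ω⁻¹ = kg⁻¹·m⁻²·s³·A².
  Combining: Gy⁻¹·Pa·A⁻²·W·Ω⁻¹ = (m⁻²·s²) · (kg·m⁻¹·s⁻²) · A⁻² · (kg·m²·s⁻³) · (kg⁻¹·m⁻²·s³·A²) = kg·m⁻³.
Left is m⁻²·s²; right is kg·m⁻³ — different.

No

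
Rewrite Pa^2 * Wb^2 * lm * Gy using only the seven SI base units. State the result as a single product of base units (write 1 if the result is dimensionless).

Pa = N/m² (pressure = force per area),
    = kg·m⁻¹·s⁻².
So Pa² = kg²·m⁻²·s⁻⁴.
Wb = V·s (flux: a volt is a weber per second),
    = kg·m²·s⁻²·A⁻¹.
So Wb² = kg²·m⁴·s⁻⁴·A⁻².
lm = cd·sr = cd (luminous flux; sr is dimensionless).
Gy = J/kg (absorbed dose = energy per mass),
    = m²·s⁻².
Combining: Pa²·Wb²·lm·Gy = (kg²·m⁻²·s⁻⁴) · (kg²·m⁴·s⁻⁴·A⁻²) · cd · (m²·s⁻²) = kg⁴·m⁴·s⁻¹⁰·A⁻²·cd.

kg⁴·m⁴·s⁻¹⁰·A⁻²·cd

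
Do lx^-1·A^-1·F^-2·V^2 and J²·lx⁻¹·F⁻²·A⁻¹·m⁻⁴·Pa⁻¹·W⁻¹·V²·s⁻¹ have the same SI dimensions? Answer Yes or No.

No

Left side:
  lx = lm/m² (illuminance = luminous flux per area),
      = m⁻²·cd.
  So lx⁻¹ = m²·cd⁻¹.
  F = C/V (capacitance = charge per voltage),
      = A·s/(kg·m²·s⁻³·A⁻¹) (substituting C and V),
      = kg⁻¹·m⁻²·s⁴·A².
  So F⁻² = kg²·m⁴·s⁻⁸·A⁻⁴.
  V = W/A (potential = power per current),
      = kg·m²·s⁻³·A⁻¹.
  So V² = kg²·m⁴·s⁻⁶·A⁻².
  Combining: lx⁻¹·A⁻¹·F⁻²·V² = (m²·cd⁻¹) · A⁻¹ · (kg²·m⁴·s⁻⁸·A⁻⁴) · (kg²·m⁴·s⁻⁶·A⁻²) = kg⁴·m¹⁰·s⁻¹⁴·A⁻⁷·cd⁻¹.
Right side:
  J = kg·m²·s⁻².
  So J² = kg²·m⁴·s⁻⁴.
  lx = m⁻²·cd.
  So lx⁻¹ = m²·cd⁻¹.
  F = kg⁻¹·m⁻²·s⁴·A².
  So F⁻² = kg²·m⁴·s⁻⁸·A⁻⁴.
  Pa = kg·m⁻¹·s⁻².
  So Pa⁻¹ = kg⁻¹·m·s².
  W = kg·m²·s⁻³.
  So W⁻¹ = kg⁻¹·m⁻²·s³.
  V = kg·m²·s⁻³·A⁻¹.
  So V² = kg²·m⁴·s⁻⁶·A⁻².
  Combining: J²·lx⁻¹·F⁻²·A⁻¹·m⁻⁴·Pa⁻¹·W⁻¹·V²·s⁻¹ = (kg²·m⁴·s⁻⁴) · (m²·cd⁻¹) · (kg²·m⁴·s⁻⁸·A⁻⁴) · A⁻¹ · m⁻⁴ · (kg⁻¹·m·s²) · (kg⁻¹·m⁻²·s³) · (kg²·m⁴·s⁻⁶·A⁻²) · s⁻¹ = kg⁴·m⁹·s⁻¹⁴·A⁻⁷·cd⁻¹.
Left is kg⁴·m¹⁰·s⁻¹⁴·A⁻⁷·cd⁻¹; right is kg⁴·m⁹·s⁻¹⁴·A⁻⁷·cd⁻¹ — different.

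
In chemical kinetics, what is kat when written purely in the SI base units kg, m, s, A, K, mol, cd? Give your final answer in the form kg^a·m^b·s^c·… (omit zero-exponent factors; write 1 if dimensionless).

kat = s⁻¹·mol.

s⁻¹·mol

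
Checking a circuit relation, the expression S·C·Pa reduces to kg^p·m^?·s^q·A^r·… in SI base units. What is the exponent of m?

S = kg⁻¹·m⁻²·s³·A².
C = s·A.
Pa = kg·m⁻¹·s⁻².
Combining: S·C·Pa = (kg⁻¹·m⁻²·s³·A²) · (s·A) · (kg·m⁻¹·s⁻²) = m⁻³·s²·A³.
The exponent of m is -3.

-3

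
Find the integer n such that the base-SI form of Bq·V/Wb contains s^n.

Wb = kg·m²·s⁻²·A⁻¹.
So Wb⁻¹ = kg⁻¹·m⁻²·s²·A.
Bq = s⁻¹.
V = kg·m²·s⁻³·A⁻¹.
Combining: Wb⁻¹·Bq·V = (kg⁻¹·m⁻²·s²·A) · s⁻¹ · (kg·m²·s⁻³·A⁻¹) = s⁻².
The exponent of s is -2.

-2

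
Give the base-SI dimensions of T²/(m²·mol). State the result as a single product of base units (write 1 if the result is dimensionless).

T = Wb/m² (flux density = flux per area),
    = kg·s⁻²·A⁻¹.
So T² = kg²·s⁻⁴·A⁻².
Combining: m⁻²·T²·mol⁻¹ = m⁻² · (kg²·s⁻⁴·A⁻²) · mol⁻¹ = kg²·m⁻²·s⁻⁴·A⁻²·mol⁻¹.

kg²·m⁻²·s⁻⁴·A⁻²·mol⁻¹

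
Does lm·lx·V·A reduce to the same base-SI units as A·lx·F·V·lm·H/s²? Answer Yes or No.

Left side:
  lm = cd.
  lx = m⁻²·cd.
  V = kg·m²·s⁻³·A⁻¹.
  Combining: lm·lx·V·A = cd · (m⁻²·cd) · (kg·m²·s⁻³·A⁻¹) · A = kg·s⁻³·cd².
Right side:
  lx = m⁻²·cd.
  F = kg⁻¹·m⁻²·s⁴·A².
  V = kg·m²·s⁻³·A⁻¹.
  lm = cd.
  H = kg·m²·s⁻²·A⁻².
  Combining: A·lx·F·V·s⁻²·lm·H = A · (m⁻²·cd) · (kg⁻¹·m⁻²·s⁴·A²) · (kg·m²·s⁻³·A⁻¹) · s⁻² · cd · (kg·m²·s⁻²·A⁻²) = kg·s⁻³·cd².
Both reduce to kg·s⁻³·cd².

Yes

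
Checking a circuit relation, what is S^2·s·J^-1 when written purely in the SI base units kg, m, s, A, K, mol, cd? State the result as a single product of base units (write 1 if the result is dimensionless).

S = 1/Ω (conductance is reciprocal resistance),
    = kg⁻¹·m⁻²·s³·A².
So S² = kg⁻²·m⁻⁴·s⁶·A⁴.
J = N·m (work = force × distance),
    = kg·m²·s⁻².
So J⁻¹ = kg⁻¹·m⁻²·s².
Combining: S²·s·J⁻¹ = (kg⁻²·m⁻⁴·s⁶·A⁴) · s · (kg⁻¹·m⁻²·s²) = kg⁻³·m⁻⁶·s⁹·A⁴.

kg⁻³·m⁻⁶·s⁹·A⁴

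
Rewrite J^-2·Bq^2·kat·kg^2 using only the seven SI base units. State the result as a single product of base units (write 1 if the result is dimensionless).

m⁻⁴·s·mol

J = N·m (work = force × distance),
    = kg·m²·s⁻².
So J⁻² = kg⁻²·m⁻⁴·s⁴.
Bq = 1/s = s⁻¹ (activity is decays per second).
So Bq² = s⁻².
kat = mol/s = s⁻¹·mol (catalytic activity).
Combining: J⁻²·Bq²·kat·kg² = (kg⁻²·m⁻⁴·s⁴) · s⁻² · (s⁻¹·mol) · kg² = m⁻⁴·s·mol.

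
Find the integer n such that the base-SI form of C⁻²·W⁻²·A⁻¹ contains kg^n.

C = s·A.
So C⁻² = s⁻²·A⁻².
W = kg·m²·s⁻³.
So W⁻² = kg⁻²·m⁻⁴·s⁶.
Combining: C⁻²·W⁻²·A⁻¹ = (s⁻²·A⁻²) · (kg⁻²·m⁻⁴·s⁶) · A⁻¹ = kg⁻²·m⁻⁴·s⁴·A⁻³.
The exponent of kg is -2.

-2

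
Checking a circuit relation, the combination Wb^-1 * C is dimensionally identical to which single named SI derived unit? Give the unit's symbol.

S

Wb = kg·m²·s⁻²·A⁻¹.
So Wb⁻¹ = kg⁻¹·m⁻²·s²·A.
C = s·A.
Combining: Wb⁻¹·C = (kg⁻¹·m⁻²·s²·A) · (s·A) = kg⁻¹·m⁻²·s³·A².
kg⁻¹·m⁻²·s³·A² is the base-SI form of the siemens.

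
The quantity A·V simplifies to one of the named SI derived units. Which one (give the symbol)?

W

V = W/A (potential = power per current),
    = kg·m²·s⁻³·A⁻¹.
Combining: A·V = A · (kg·m²·s⁻³·A⁻¹) = kg·m²·s⁻³.
kg·m²·s⁻³ is the base-SI form of the watt.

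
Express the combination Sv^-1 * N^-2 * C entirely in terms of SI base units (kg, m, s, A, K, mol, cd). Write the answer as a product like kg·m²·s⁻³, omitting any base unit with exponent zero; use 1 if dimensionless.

kg⁻²·m⁻⁴·s⁷·A

Sv = J/kg (equivalent dose = energy per mass),
    = m²·s⁻².
So Sv⁻¹ = m⁻²·s².
N = kg·m/s² = kg·m·s⁻² (force = mass × acceleration).
So N⁻² = kg⁻²·m⁻²·s⁴.
C = A·s = s·A (charge = current × time).
Combining: Sv⁻¹·N⁻²·C = (m⁻²·s²) · (kg⁻²·m⁻²·s⁴) · (s·A) = kg⁻²·m⁻⁴·s⁷·A.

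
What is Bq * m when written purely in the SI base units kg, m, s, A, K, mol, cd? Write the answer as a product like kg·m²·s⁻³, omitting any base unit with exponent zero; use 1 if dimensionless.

m·s⁻¹

Bq = 1/s = s⁻¹ (activity is decays per second).
Combining: Bq·m = s⁻¹ · m = m·s⁻¹.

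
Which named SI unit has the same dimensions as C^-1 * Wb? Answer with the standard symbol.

Ω

C = A·s = s·A (charge = current × time).
So C⁻¹ = s⁻¹·A⁻¹.
Wb = V·s (flux: a volt is a weber per second),
    = kg·m²·s⁻²·A⁻¹.
Combining: C⁻¹·Wb = (s⁻¹·A⁻¹) · (kg·m²·s⁻²·A⁻¹) = kg·m²·s⁻³·A⁻².
kg·m²·s⁻³·A⁻² is the base-SI form of the ohm.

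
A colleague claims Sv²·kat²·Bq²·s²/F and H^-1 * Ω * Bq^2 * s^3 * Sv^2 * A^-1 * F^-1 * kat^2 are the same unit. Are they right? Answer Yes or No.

No

Left side:
  Sv = m²·s⁻².
  So Sv² = m⁴·s⁻⁴.
  kat = s⁻¹·mol.
  So kat² = s⁻²·mol².
  Bq = s⁻¹.
  So Bq² = s⁻².
  F = kg⁻¹·m⁻²·s⁴·A².
  So F⁻¹ = kg·m²·s⁻⁴·A⁻².
  Combining: Sv²·kat²·Bq²·s²·F⁻¹ = (m⁴·s⁻⁴) · (s⁻²·mol²) · s⁻² · s² · (kg·m²·s⁻⁴·A⁻²) = kg·m⁶·s⁻¹⁰·A⁻²·mol².
Right side:
  H = Wb/A (inductance = flux per current),
      = kg·m²·s⁻²·A⁻².
  So H⁻¹ = kg⁻¹·m⁻²·s²·A².
  Ω = V/A (resistance = voltage per current),
      = kg·m²·s⁻³·A⁻².
  Bq = 1/s = s⁻¹ (activity is decays per second).
  So Bq² = s⁻².
  Sv = J/kg (equivalent dose = energy per mass),
      = m²·s⁻².
  So Sv² = m⁴·s⁻⁴.
  F = C/V (capacitance = charge per voltage),
      = A·s/(kg·m²·s⁻³·A⁻¹) (substituting C and V),
      = kg⁻¹·m⁻²·s⁴·A².
  So F⁻¹ = kg·m²·s⁻⁴·A⁻².
  kat = mol/s = s⁻¹·mol (catalytic activity).
  So kat² = s⁻²·mol².
  Combining: H⁻¹·Ω·Bq²·s³·Sv²·A⁻¹·F⁻¹·kat² = (kg⁻¹·m⁻²·s²·A²) · (kg·m²·s⁻³·A⁻²) · s⁻² · s³ · (m⁴·s⁻⁴) · A⁻¹ · (kg·m²·s⁻⁴·A⁻²) · (s⁻²·mol²) = kg·m⁶·s⁻¹⁰·A⁻³·mol².
Left is kg·m⁶·s⁻¹⁰·A⁻²·mol²; right is kg·m⁶·s⁻¹⁰·A⁻³·mol² — different.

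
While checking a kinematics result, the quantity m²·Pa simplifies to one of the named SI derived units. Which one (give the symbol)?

N

Pa = N/m² (pressure = force per area),
    = kg·m⁻¹·s⁻².
Combining: m²·Pa = m² · (kg·m⁻¹·s⁻²) = kg·m·s⁻².
kg·m·s⁻² is the base-SI form of the newton.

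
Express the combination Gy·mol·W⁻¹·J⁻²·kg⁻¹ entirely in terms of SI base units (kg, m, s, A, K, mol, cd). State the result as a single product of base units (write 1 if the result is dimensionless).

kg⁻⁴·m⁻⁴·s⁵·mol

Gy = m²·s⁻².
W = kg·m²·s⁻³.
So W⁻¹ = kg⁻¹·m⁻²·s³.
J = kg·m²·s⁻².
So J⁻² = kg⁻²·m⁻⁴·s⁴.
Combining: Gy·mol·W⁻¹·J⁻²·kg⁻¹ = (m²·s⁻²) · mol · (kg⁻¹·m⁻²·s³) · (kg⁻²·m⁻⁴·s⁴) · kg⁻¹ = kg⁻⁴·m⁻⁴·s⁵·mol.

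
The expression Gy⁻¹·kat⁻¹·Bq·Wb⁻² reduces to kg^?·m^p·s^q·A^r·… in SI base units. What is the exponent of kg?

-2

Gy = J/kg (absorbed dose = energy per mass),
    = m²·s⁻².
So Gy⁻¹ = m⁻²·s².
kat = mol/s = s⁻¹·mol (catalytic activity).
So kat⁻¹ = s·mol⁻¹.
Bq = 1/s = s⁻¹ (activity is decays per second).
Wb = V·s (flux: a volt is a weber per second),
    = kg·m²·s⁻²·A⁻¹.
So Wb⁻² = kg⁻²·m⁻⁴·s⁴·A².
Combining: Gy⁻¹·kat⁻¹·Bq·Wb⁻² = (m⁻²·s²) · (s·mol⁻¹) · s⁻¹ · (kg⁻²·m⁻⁴·s⁴·A²) = kg⁻²·m⁻⁶·s⁶·A²·mol⁻¹.
The exponent of kg is -2.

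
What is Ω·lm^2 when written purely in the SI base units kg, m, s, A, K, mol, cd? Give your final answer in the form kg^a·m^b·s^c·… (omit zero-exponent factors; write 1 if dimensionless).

Ω = kg·m²·s⁻³·A⁻².
lm = cd.
So lm² = cd².
Combining: Ω·lm² = (kg·m²·s⁻³·A⁻²) · cd² = kg·m²·s⁻³·A⁻²·cd².

kg·m²·s⁻³·A⁻²·cd²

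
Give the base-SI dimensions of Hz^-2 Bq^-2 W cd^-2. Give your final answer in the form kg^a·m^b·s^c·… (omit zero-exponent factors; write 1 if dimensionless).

Hz = s⁻¹.
So Hz⁻² = s².
Bq = s⁻¹.
So Bq⁻² = s².
W = kg·m²·s⁻³.
Combining: Hz⁻²·Bq⁻²·W·cd⁻² = s² · s² · (kg·m²·s⁻³) · cd⁻² = kg·m²·s·cd⁻².

kg·m²·s·cd⁻²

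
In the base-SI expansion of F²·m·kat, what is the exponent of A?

F = C/V (capacitance = charge per voltage),
    = A·s/(kg·m²·s⁻³·A⁻¹) (substituting C and V),
    = kg⁻¹·m⁻²·s⁴·A².
So F² = kg⁻²·m⁻⁴·s⁸·A⁴.
kat = mol/s = s⁻¹·mol (catalytic activity).
Combining: F²·m·kat = (kg⁻²·m⁻⁴·s⁸·A⁴) · m · (s⁻¹·mol) = kg⁻²·m⁻³·s⁷·A⁴·mol.
The exponent of A is 4.

4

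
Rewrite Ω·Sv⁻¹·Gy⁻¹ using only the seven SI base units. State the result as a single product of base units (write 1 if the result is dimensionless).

Ω = V/A (resistance = voltage per current),
    = kg·m²·s⁻³·A⁻².
Sv = J/kg (equivalent dose = energy per mass),
    = m²·s⁻².
So Sv⁻¹ = m⁻²·s².
Gy = J/kg (absorbed dose = energy per mass),
    = m²·s⁻².
So Gy⁻¹ = m⁻²·s².
Combining: Ω·Sv⁻¹·Gy⁻¹ = (kg·m²·s⁻³·A⁻²) · (m⁻²·s²) · (m⁻²·s²) = kg·m⁻²·s·A⁻².

kg·m⁻²·s·A⁻²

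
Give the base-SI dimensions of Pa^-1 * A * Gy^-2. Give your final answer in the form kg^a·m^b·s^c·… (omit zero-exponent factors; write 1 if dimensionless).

Pa = N/m² (pressure = force per area),
    = kg·m⁻¹·s⁻².
So Pa⁻¹ = kg⁻¹·m·s².
Gy = J/kg (absorbed dose = energy per mass),
    = m²·s⁻².
So Gy⁻² = m⁻⁴·s⁴.
Combining: Pa⁻¹·A·Gy⁻² = (kg⁻¹·m·s²) · A · (m⁻⁴·s⁴) = kg⁻¹·m⁻³·s⁶·A.

kg⁻¹·m⁻³·s⁶·A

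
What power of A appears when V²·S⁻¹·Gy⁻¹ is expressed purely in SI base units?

-4

V = W/A (potential = power per current),
    = kg·m²·s⁻³·A⁻¹.
So V² = kg²·m⁴·s⁻⁶·A⁻².
S = 1/Ω (conductance is reciprocal resistance),
    = kg⁻¹·m⁻²·s³·A².
So S⁻¹ = kg·m²·s⁻³·A⁻².
Gy = J/kg (absorbed dose = energy per mass),
    = m²·s⁻².
So Gy⁻¹ = m⁻²·s².
Combining: V²·S⁻¹·Gy⁻¹ = (kg²·m⁴·s⁻⁶·A⁻²) · (kg·m²·s⁻³·A⁻²) · (m⁻²·s²) = kg³·m⁴·s⁻⁷·A⁻⁴.
The exponent of A is -4.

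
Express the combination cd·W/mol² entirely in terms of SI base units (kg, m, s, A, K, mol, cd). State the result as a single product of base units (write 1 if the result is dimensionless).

kg·m²·s⁻³·mol⁻²·cd

W = J/s (power = energy per time),
    = kg·m²·s⁻³.
Combining: cd·mol⁻²·W = cd · mol⁻² · (kg·m²·s⁻³) = kg·m²·s⁻³·mol⁻²·cd.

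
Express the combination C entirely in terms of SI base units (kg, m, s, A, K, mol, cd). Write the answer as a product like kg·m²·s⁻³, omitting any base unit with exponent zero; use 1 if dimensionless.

C = A·s = s·A (charge = current × time).

s·A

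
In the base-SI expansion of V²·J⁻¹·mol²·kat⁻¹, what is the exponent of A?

V = kg·m²·s⁻³·A⁻¹.
So V² = kg²·m⁴·s⁻⁶·A⁻².
J = kg·m²·s⁻².
So J⁻¹ = kg⁻¹·m⁻²·s².
kat = s⁻¹·mol.
So kat⁻¹ = s·mol⁻¹.
Combining: V²·J⁻¹·mol²·kat⁻¹ = (kg²·m⁴·s⁻⁶·A⁻²) · (kg⁻¹·m⁻²·s²) · mol² · (s·mol⁻¹) = kg·m²·s⁻³·A⁻²·mol.
The exponent of A is -2.

-2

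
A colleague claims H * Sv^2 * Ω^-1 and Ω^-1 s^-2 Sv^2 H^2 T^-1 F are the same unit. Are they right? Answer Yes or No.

Left side:
  H = kg·m²·s⁻²·A⁻².
  Sv = m²·s⁻².
  So Sv² = m⁴·s⁻⁴.
  Ω = kg·m²·s⁻³·A⁻².
  So Ω⁻¹ = kg⁻¹·m⁻²·s³·A².
  Combining: H·Sv²·Ω⁻¹ = (kg·m²·s⁻²·A⁻²) · (m⁴·s⁻⁴) · (kg⁻¹·m⁻²·s³·A²) = m⁴·s⁻³.
Right side:
  Ω = V/A (resistance = voltage per current),
      = kg·m²·s⁻³·A⁻².
  So Ω⁻¹ = kg⁻¹·m⁻²·s³·A².
  Sv = J/kg (equivalent dose = energy per mass),
      = m²·s⁻².
  So Sv² = m⁴·s⁻⁴.
  H = Wb/A (inductance = flux per current),
      = kg·m²·s⁻²·A⁻².
  So H² = kg²·m⁴·s⁻⁴·A⁻⁴.
  T = Wb/m² (flux density = flux per area),
      = kg·s⁻²·A⁻¹.
  So T⁻¹ = kg⁻¹·s²·A.
  F = C/V (capacitance = charge per voltage),
      = A·s/(kg·m²·s⁻³·A⁻¹) (substituting C and V),
      = kg⁻¹·m⁻²·s⁴·A².
  Combining: Ω⁻¹·s⁻²·Sv²·H²·T⁻¹·F = (kg⁻¹·m⁻²·s³·A²) · s⁻² · (m⁴·s⁻⁴) · (kg²·m⁴·s⁻⁴·A⁻⁴) · (kg⁻¹·s²·A) · (kg⁻¹·m⁻²·s⁴·A²) = kg⁻¹·m⁴·s⁻¹·A.
Left is m⁴·s⁻³; right is kg⁻¹·m⁴·s⁻¹·A — different.

No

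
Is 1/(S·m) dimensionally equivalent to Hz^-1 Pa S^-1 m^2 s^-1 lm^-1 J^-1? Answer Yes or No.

Left side:
  S = kg⁻¹·m⁻²·s³·A².
  So S⁻¹ = kg·m²·s⁻³·A⁻².
  Combining: S⁻¹·m⁻¹ = (kg·m²·s⁻³·A⁻²) · m⁻¹ = kg·m·s⁻³·A⁻².
Right side:
  Hz = s⁻¹.
  So Hz⁻¹ = s.
  Pa = kg·m⁻¹·s⁻².
  S = kg⁻¹·m⁻²·s³·A².
  So S⁻¹ = kg·m²·s⁻³·A⁻².
  lm = cd.
  So lm⁻¹ = cd⁻¹.
  J = kg·m²·s⁻².
  So J⁻¹ = kg⁻¹·m⁻²·s².
  Combining: Hz⁻¹·Pa·S⁻¹·m²·s⁻¹·lm⁻¹·J⁻¹ = s · (kg·m⁻¹·s⁻²) · (kg·m²·s⁻³·A⁻²) · m² · s⁻¹ · cd⁻¹ · (kg⁻¹·m⁻²·s²) = kg·m·s⁻³·A⁻²·cd⁻¹.
Left is kg·m·s⁻³·A⁻²; right is kg·m·s⁻³·A⁻²·cd⁻¹ — different.

No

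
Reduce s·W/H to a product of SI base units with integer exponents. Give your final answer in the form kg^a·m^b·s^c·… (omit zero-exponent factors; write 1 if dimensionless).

H = Wb/A (inductance = flux per current),
    = kg·m²·s⁻²·A⁻².
So H⁻¹ = kg⁻¹·m⁻²·s²·A².
W = J/s (power = energy per time),
    = kg·m²·s⁻³.
Combining: s·H⁻¹·W = s · (kg⁻¹·m⁻²·s²·A²) · (kg·m²·s⁻³) = A².

A²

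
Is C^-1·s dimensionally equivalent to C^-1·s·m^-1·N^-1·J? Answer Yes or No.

Yes

Left side:
  C = s·A.
  So C⁻¹ = s⁻¹·A⁻¹.
  Combining: C⁻¹·s = (s⁻¹·A⁻¹) · s = A⁻¹.
Right side:
  C = A·s = s·A (charge = current × time).
  So C⁻¹ = s⁻¹·A⁻¹.
  N = kg·m/s² = kg·m·s⁻² (force = mass × acceleration).
  So N⁻¹ = kg⁻¹·m⁻¹·s².
  J = N·m (work = force × distance),
      = kg·m²·s⁻².
  Combining: C⁻¹·s·m⁻¹·N⁻¹·J = (s⁻¹·A⁻¹) · s · m⁻¹ · (kg⁻¹·m⁻¹·s²) · (kg·m²·s⁻²) = A⁻¹.
Both reduce to A⁻¹.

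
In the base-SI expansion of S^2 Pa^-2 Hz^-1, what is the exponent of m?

S = kg⁻¹·m⁻²·s³·A².
So S² = kg⁻²·m⁻⁴·s⁶·A⁴.
Pa = kg·m⁻¹·s⁻².
So Pa⁻² = kg⁻²·m²·s⁴.
Hz = s⁻¹.
So Hz⁻¹ = s.
Combining: S²·Pa⁻²·Hz⁻¹ = (kg⁻²·m⁻⁴·s⁶·A⁴) · (kg⁻²·m²·s⁴) · s = kg⁻⁴·m⁻²·s¹¹·A⁴.
The exponent of m is -2.

-2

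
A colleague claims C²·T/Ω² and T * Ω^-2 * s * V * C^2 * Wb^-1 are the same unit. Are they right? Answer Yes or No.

Left side:
  Ω = kg·m²·s⁻³·A⁻².
  So Ω⁻² = kg⁻²·m⁻⁴·s⁶·A⁴.
  C = s·A.
  So C² = s²·A².
  T = kg·s⁻²·A⁻¹.
  Combining: Ω⁻²·C²·T = (kg⁻²·m⁻⁴·s⁶·A⁴) · (s²·A²) · (kg·s⁻²·A⁻¹) = kg⁻¹·m⁻⁴·s⁶·A⁵.
Right side:
  T = Wb/m² (flux density = flux per area),
      = kg·s⁻²·A⁻¹.
  Ω = V/A (resistance = voltage per current),
      = kg·m²·s⁻³·A⁻².
  So Ω⁻² = kg⁻²·m⁻⁴·s⁶·A⁴.
  V = W/A (potential = power per current),
      = kg·m²·s⁻³·A⁻¹.
  C = A·s = s·A (charge = current × time).
  So C² = s²·A².
  Wb = V·s (flux: a volt is a weber per second),
      = kg·m²·s⁻²·A⁻¹.
  So Wb⁻¹ = kg⁻¹·m⁻²·s²·A.
  Combining: T·Ω⁻²·s·V·C²·Wb⁻¹ = (kg·s⁻²·A⁻¹) · (kg⁻²·m⁻⁴·s⁶·A⁴) · s · (kg·m²·s⁻³·A⁻¹) · (s²·A²) · (kg⁻¹·m⁻²·s²·A) = kg⁻¹·m⁻⁴·s⁶·A⁵.
Both reduce to kg⁻¹·m⁻⁴·s⁶·A⁵.

Yes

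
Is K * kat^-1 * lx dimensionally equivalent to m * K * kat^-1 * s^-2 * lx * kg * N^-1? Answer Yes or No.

Left side:
  kat = mol/s = s⁻¹·mol (catalytic activity).
  So kat⁻¹ = s·mol⁻¹.
  lx = lm/m² (illuminance = luminous flux per area),
      = m⁻²·cd.
  Combining: K·kat⁻¹·lx = K · (s·mol⁻¹) · (m⁻²·cd) = m⁻²·s·K·mol⁻¹·cd.
Right side:
  kat = mol/s = s⁻¹·mol (catalytic activity).
  So kat⁻¹ = s·mol⁻¹.
  lx = lm/m² (illuminance = luminous flux per area),
      = m⁻²·cd.
  N = kg·m/s² = kg·m·s⁻² (force = mass × acceleration).
  So N⁻¹ = kg⁻¹·m⁻¹·s².
  Combining: m·K·kat⁻¹·s⁻²·lx·kg·N⁻¹ = m · K · (s·mol⁻¹) · s⁻² · (m⁻²·cd) · kg · (kg⁻¹·m⁻¹·s²) = m⁻²·s·K·mol⁻¹·cd.
Both reduce to m⁻²·s·K·mol⁻¹·cd.

Yes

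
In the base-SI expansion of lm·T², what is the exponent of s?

lm = cd.
T = kg·s⁻²·A⁻¹.
So T² = kg²·s⁻⁴·A⁻².
Combining: lm·T² = cd · (kg²·s⁻⁴·A⁻²) = kg²·s⁻⁴·A⁻²·cd.
The exponent of s is -4.

-4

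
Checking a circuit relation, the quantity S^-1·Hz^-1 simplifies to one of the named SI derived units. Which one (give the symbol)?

S = kg⁻¹·m⁻²·s³·A².
So S⁻¹ = kg·m²·s⁻³·A⁻².
Hz = s⁻¹.
So Hz⁻¹ = s.
Combining: S⁻¹·Hz⁻¹ = (kg·m²·s⁻³·A⁻²) · s = kg·m²·s⁻²·A⁻².
kg·m²·s⁻²·A⁻² is the base-SI form of the henry.

H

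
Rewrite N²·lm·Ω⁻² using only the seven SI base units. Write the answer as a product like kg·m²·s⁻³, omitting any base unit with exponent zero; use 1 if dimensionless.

N = kg·m·s⁻².
So N² = kg²·m²·s⁻⁴.
lm = cd.
Ω = kg·m²·s⁻³·A⁻².
So Ω⁻² = kg⁻²·m⁻⁴·s⁶·A⁴.
Combining: N²·lm·Ω⁻² = (kg²·m²·s⁻⁴) · cd · (kg⁻²·m⁻⁴·s⁶·A⁴) = m⁻²·s²·A⁴·cd.

m⁻²·s²·A⁴·cd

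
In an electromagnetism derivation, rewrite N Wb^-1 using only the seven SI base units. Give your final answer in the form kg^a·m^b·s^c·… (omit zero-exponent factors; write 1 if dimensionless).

N = kg·m/s² = kg·m·s⁻² (force = mass × acceleration).
Wb = V·s (flux: a volt is a weber per second),
    = kg·m²·s⁻²·A⁻¹.
So Wb⁻¹ = kg⁻¹·m⁻²·s²·A.
Combining: N·Wb⁻¹ = (kg·m·s⁻²) · (kg⁻¹·m⁻²·s²·A) = m⁻¹·A.

m⁻¹·A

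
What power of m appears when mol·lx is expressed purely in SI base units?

-2

lx = lm/m² (illuminance = luminous flux per area),
    = m⁻²·cd.
Combining: mol·lx = mol · (m⁻²·cd) = m⁻²·mol·cd.
The exponent of m is -2.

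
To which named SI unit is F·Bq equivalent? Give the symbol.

F = C/V (capacitance = charge per voltage),
    = A·s/(kg·m²·s⁻³·A⁻¹) (substituting C and V),
    = kg⁻¹·m⁻²·s⁴·A².
Bq = 1/s = s⁻¹ (activity is decays per second).
Combining: F·Bq = (kg⁻¹·m⁻²·s⁴·A²) · s⁻¹ = kg⁻¹·m⁻²·s³·A².
kg⁻¹·m⁻²·s³·A² is the base-SI form of the siemens.

S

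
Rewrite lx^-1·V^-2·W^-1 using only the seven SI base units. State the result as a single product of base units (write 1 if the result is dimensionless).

kg⁻³·m⁻⁴·s⁹·A²·cd⁻¹

lx = lm/m² (illuminance = luminous flux per area),
    = m⁻²·cd.
So lx⁻¹ = m²·cd⁻¹.
V = W/A (potential = power per current),
    = kg·m²·s⁻³·A⁻¹.
So V⁻² = kg⁻²·m⁻⁴·s⁶·A².
W = J/s (power = energy per time),
    = kg·m²·s⁻³.
So W⁻¹ = kg⁻¹·m⁻²·s³.
Combining: lx⁻¹·V⁻²·W⁻¹ = (m²·cd⁻¹) · (kg⁻²·m⁻⁴·s⁶·A²) · (kg⁻¹·m⁻²·s³) = kg⁻³·m⁻⁴·s⁹·A²·cd⁻¹.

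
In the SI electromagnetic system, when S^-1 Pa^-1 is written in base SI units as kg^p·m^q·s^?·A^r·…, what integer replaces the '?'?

S = kg⁻¹·m⁻²·s³·A².
So S⁻¹ = kg·m²·s⁻³·A⁻².
Pa = kg·m⁻¹·s⁻².
So Pa⁻¹ = kg⁻¹·m·s².
Combining: S⁻¹·Pa⁻¹ = (kg·m²·s⁻³·A⁻²) · (kg⁻¹·m·s²) = m³·s⁻¹·A⁻².
The exponent of s is -1.

-1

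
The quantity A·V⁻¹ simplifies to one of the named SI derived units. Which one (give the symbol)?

V = W/A (potential = power per current),
    = kg·m²·s⁻³·A⁻¹.
So V⁻¹ = kg⁻¹·m⁻²·s³·A.
Combining: A·V⁻¹ = A · (kg⁻¹·m⁻²·s³·A) = kg⁻¹·m⁻²·s³·A².
kg⁻¹·m⁻²·s³·A² is the base-SI form of the siemens.

S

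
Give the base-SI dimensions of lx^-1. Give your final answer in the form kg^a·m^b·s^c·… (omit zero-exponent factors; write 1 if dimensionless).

m²·cd⁻¹

lx = m⁻²·cd.
So lx⁻¹ = m²·cd⁻¹.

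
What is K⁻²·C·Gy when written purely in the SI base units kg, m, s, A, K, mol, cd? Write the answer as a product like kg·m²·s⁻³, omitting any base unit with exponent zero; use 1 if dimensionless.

C = A·s = s·A (charge = current × time).
Gy = J/kg (absorbed dose = energy per mass),
    = m²·s⁻².
Combining: K⁻²·C·Gy = K⁻² · (s·A) · (m²·s⁻²) = m²·s⁻¹·A·K⁻².

m²·s⁻¹·A·K⁻²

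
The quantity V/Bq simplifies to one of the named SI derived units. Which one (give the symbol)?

Wb

Bq = 1/s = s⁻¹ (activity is decays per second).
So Bq⁻¹ = s.
V = W/A (potential = power per current),
    = kg·m²·s⁻³·A⁻¹.
Combining: Bq⁻¹·V = s · (kg·m²·s⁻³·A⁻¹) = kg·m²·s⁻²·A⁻¹.
kg·m²·s⁻²·A⁻¹ is the base-SI form of the weber.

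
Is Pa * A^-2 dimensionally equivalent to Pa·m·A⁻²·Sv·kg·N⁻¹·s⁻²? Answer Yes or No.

Left side:
  Pa = N/m² (pressure = force per area),
      = kg·m⁻¹·s⁻².
  Combining: Pa·A⁻² = (kg·m⁻¹·s⁻²) · A⁻² = kg·m⁻¹·s⁻²·A⁻².
Right side:
  Pa = N/m² (pressure = force per area),
      = kg·m⁻¹·s⁻².
  Sv = J/kg (equivalent dose = energy per mass),
      = m²·s⁻².
  N = kg·m/s² = kg·m·s⁻² (force = mass × acceleration).
  So N⁻¹ = kg⁻¹·m⁻¹·s².
  Combining: Pa·m·A⁻²·Sv·kg·N⁻¹·s⁻² = (kg·m⁻¹·s⁻²) · m · A⁻² · (m²·s⁻²) · kg · (kg⁻¹·m⁻¹·s²) · s⁻² = kg·m·s⁻⁴·A⁻².
Left is kg·m⁻¹·s⁻²·A⁻²; right is kg·m·s⁻⁴·A⁻² — different.

No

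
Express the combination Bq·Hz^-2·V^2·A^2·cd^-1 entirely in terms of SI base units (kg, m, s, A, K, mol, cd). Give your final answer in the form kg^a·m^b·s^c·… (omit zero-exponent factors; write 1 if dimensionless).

Bq = 1/s = s⁻¹ (activity is decays per second).
Hz = 1/s = s⁻¹ (frequency is cycles per second).
So Hz⁻² = s².
V = W/A (potential = power per current),
    = kg·m²·s⁻³·A⁻¹.
So V² = kg²·m⁴·s⁻⁶·A⁻².
Combining: Bq·Hz⁻²·V²·A²·cd⁻¹ = s⁻¹ · s² · (kg²·m⁴·s⁻⁶·A⁻²) · A² · cd⁻¹ = kg²·m⁴·s⁻⁵·cd⁻¹.

kg²·m⁴·s⁻⁵·cd⁻¹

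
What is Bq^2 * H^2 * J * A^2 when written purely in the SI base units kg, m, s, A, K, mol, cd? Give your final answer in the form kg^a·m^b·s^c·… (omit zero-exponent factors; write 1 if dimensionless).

Bq = 1/s = s⁻¹ (activity is decays per second).
So Bq² = s⁻².
H = Wb/A (inductance = flux per current),
    = kg·m²·s⁻²·A⁻².
So H² = kg²·m⁴·s⁻⁴·A⁻⁴.
J = N·m (work = force × distance),
    = kg·m²·s⁻².
Combining: Bq²·H²·J·A² = s⁻² · (kg²·m⁴·s⁻⁴·A⁻⁴) · (kg·m²·s⁻²) · A² = kg³·m⁶·s⁻⁸·A⁻².

kg³·m⁶·s⁻⁸·A⁻²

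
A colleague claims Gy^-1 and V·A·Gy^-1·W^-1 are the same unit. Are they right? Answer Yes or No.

Yes

Left side:
  Gy = J/kg (absorbed dose = energy per mass),
      = m²·s⁻².
  So Gy⁻¹ = m⁻²·s².
Right side:
  V = kg·m²·s⁻³·A⁻¹.
  Gy = m²·s⁻².
  So Gy⁻¹ = m⁻²·s².
  W = kg·m²·s⁻³.
  So W⁻¹ = kg⁻¹·m⁻²·s³.
  Combining: V·A·Gy⁻¹·W⁻¹ = (kg·m²·s⁻³·A⁻¹) · A · (m⁻²·s²) · (kg⁻¹·m⁻²·s³) = m⁻²·s².
Both reduce to m⁻²·s².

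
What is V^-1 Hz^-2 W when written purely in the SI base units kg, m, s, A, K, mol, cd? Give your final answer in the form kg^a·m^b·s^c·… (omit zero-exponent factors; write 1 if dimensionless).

V = W/A (potential = power per current),
    = kg·m²·s⁻³·A⁻¹.
So V⁻¹ = kg⁻¹·m⁻²·s³·A.
Hz = 1/s = s⁻¹ (frequency is cycles per second).
So Hz⁻² = s².
W = J/s (power = energy per time),
    = kg·m²·s⁻³.
Combining: V⁻¹·Hz⁻²·W = (kg⁻¹·m⁻²·s³·A) · s² · (kg·m²·s⁻³) = s²·A.

s²·A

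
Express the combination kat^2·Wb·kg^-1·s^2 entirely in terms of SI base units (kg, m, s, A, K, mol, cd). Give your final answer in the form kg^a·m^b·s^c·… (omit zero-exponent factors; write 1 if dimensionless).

m²·s⁻²·A⁻¹·mol²

kat = mol/s = s⁻¹·mol (catalytic activity).
So kat² = s⁻²·mol².
Wb = V·s (flux: a volt is a weber per second),
    = kg·m²·s⁻²·A⁻¹.
Combining: kat²·Wb·kg⁻¹·s² = (s⁻²·mol²) · (kg·m²·s⁻²·A⁻¹) · kg⁻¹ · s² = m²·s⁻²·A⁻¹·mol².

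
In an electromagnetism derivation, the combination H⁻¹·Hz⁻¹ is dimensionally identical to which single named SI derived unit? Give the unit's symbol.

H = Wb/A (inductance = flux per current),
    = kg·m²·s⁻²·A⁻².
So H⁻¹ = kg⁻¹·m⁻²·s²·A².
Hz = 1/s = s⁻¹ (frequency is cycles per second).
So Hz⁻¹ = s.
Combining: H⁻¹·Hz⁻¹ = (kg⁻¹·m⁻²·s²·A²) · s = kg⁻¹·m⁻²·s³·A².
kg⁻¹·m⁻²·s³·A² is the base-SI form of the siemens.

S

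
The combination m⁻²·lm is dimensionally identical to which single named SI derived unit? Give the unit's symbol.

lm = cd·sr = cd (luminous flux; sr is dimensionless).
Combining: m⁻²·lm = m⁻² · cd = m⁻²·cd.
m⁻²·cd is the base-SI form of the lux.

lx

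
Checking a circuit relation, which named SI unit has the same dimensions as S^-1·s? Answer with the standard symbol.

S = 1/Ω (conductance is reciprocal resistance),
    = kg⁻¹·m⁻²·s³·A².
So S⁻¹ = kg·m²·s⁻³·A⁻².
Combining: S⁻¹·s = (kg·m²·s⁻³·A⁻²) · s = kg·m²·s⁻²·A⁻².
kg·m²·s⁻²·A⁻² is the base-SI form of the henry.

H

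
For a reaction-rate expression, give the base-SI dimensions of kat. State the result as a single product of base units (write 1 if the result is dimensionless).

kat = mol/s = s⁻¹·mol (catalytic activity).

s⁻¹·mol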